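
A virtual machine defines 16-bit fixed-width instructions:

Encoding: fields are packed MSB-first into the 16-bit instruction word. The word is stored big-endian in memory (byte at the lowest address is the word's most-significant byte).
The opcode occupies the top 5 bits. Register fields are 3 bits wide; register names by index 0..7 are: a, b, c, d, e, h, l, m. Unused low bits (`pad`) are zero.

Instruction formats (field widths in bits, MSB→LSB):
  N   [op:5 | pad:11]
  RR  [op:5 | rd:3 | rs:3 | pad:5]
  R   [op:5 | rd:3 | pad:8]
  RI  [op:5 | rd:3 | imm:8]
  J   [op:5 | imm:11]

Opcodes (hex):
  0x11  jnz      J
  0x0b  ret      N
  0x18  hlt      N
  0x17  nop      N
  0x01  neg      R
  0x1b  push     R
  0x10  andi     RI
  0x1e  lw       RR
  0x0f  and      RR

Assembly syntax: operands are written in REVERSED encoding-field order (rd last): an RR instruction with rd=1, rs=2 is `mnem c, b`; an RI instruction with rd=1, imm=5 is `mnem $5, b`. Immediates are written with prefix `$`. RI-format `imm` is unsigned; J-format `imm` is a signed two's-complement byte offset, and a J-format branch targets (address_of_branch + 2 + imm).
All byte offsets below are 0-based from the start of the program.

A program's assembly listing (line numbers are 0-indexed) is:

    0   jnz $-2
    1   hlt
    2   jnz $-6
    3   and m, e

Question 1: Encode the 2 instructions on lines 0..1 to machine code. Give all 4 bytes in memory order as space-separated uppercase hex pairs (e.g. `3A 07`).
0. jnz fields op=0x11:5|imm=-2:11 → word 8ffeh → 8f fe
1. hlt fields op=0x18:5|pad=0:11 → word c000h → c0 00

8F FE C0 00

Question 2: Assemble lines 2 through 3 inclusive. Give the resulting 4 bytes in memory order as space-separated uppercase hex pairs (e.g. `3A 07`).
8F FA 7C E0

2. jnz fields op=0x11:5|imm=-6:11 → word 8ffah → 8f fa
3. and fields op=0xf:5|rd=4:3|rs=7:3|pad=0:5 → word 7ce0h → 7c e0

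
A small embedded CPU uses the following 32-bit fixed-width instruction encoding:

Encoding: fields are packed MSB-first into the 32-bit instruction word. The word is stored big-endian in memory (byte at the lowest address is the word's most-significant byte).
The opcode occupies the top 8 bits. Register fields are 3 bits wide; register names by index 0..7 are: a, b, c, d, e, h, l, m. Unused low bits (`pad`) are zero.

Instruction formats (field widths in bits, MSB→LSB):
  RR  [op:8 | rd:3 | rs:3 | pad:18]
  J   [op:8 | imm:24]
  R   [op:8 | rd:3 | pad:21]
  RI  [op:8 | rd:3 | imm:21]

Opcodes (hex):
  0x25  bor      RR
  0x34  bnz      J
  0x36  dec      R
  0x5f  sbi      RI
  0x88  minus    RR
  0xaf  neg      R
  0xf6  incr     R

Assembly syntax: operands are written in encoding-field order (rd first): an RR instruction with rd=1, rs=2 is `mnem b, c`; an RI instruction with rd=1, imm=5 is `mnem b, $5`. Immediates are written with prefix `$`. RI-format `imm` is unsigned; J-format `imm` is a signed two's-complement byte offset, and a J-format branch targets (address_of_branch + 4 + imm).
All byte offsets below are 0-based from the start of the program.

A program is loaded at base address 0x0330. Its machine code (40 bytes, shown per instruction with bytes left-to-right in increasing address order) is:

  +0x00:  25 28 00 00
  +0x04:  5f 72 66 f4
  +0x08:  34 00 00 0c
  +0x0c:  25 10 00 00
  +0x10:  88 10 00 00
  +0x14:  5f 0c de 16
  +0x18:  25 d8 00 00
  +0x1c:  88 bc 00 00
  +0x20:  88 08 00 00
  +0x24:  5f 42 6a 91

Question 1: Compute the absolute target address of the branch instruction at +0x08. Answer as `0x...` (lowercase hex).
0x0348

@+08  big-endian(34 00 00 0c) = 0x3400000c
  opcode bits[31:24]=0x34: bnz/J
  imm: (w>>0)&0xffffff=0xc → $12
  target = base 0x0330 + off 0x08 + 4 + imm 12 = 0x0348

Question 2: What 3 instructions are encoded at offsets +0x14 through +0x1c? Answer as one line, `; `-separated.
+0x14: 5f 0c de 16 ⇒ word 0x5f0cde16 (big)
  op=0x5f0cde16>>24=0x5f ⇒ sbi (RI)
  [23:21] rd=0 = a
  [20:0] imm=843286 = $843286
+0x18: 25 d8 00 00 ⇒ word 0x25d80000 (big)
  op=0x25d80000>>24=0x25 ⇒ bor (RR)
  [23:21] rd=6 = l
  [20:18] rs=6 = l
+0x1c: 88 bc 00 00 ⇒ word 0x88bc0000 (big)
  op=0x88bc0000>>24=0x88 ⇒ minus (RR)
  [23:21] rd=5 = h
  [20:18] rs=7 = m

sbi a, $843286; bor l, l; minus h, m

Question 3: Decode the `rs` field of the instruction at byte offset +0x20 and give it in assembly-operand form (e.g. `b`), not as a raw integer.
c

[20] 88 08 00 00 → 0x88080000
  op=0x88080000>>24=0x88 ⇒ minus (RR)
  [23:21] rd=0 = a
  [20:18] rs=2 = c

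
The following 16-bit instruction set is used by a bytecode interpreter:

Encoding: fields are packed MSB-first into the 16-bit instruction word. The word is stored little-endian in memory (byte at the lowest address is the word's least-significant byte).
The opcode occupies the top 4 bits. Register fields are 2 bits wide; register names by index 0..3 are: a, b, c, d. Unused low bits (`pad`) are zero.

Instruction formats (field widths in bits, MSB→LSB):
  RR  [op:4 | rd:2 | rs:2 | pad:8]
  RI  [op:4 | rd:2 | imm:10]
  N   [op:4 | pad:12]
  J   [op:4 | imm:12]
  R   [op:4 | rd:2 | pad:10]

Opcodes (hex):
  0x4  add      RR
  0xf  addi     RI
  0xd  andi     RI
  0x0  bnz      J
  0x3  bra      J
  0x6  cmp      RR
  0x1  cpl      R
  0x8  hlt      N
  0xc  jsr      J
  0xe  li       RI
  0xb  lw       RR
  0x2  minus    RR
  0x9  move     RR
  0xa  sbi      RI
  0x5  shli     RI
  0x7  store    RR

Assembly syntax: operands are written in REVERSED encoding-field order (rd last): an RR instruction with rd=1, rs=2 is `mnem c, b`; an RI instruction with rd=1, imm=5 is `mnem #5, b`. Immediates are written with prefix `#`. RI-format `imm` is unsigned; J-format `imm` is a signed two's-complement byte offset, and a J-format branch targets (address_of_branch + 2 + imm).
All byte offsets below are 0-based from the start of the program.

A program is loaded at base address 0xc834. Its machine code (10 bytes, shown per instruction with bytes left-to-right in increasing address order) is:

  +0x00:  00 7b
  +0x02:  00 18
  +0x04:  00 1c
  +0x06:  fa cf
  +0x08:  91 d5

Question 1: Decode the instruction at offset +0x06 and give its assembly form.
+0x06: fa cf ⇒ word 0xcffa (little)
  top 4b → 0xc → jsr [J]
  imm: (w>>0)&0xfff=0xffa (s12→-6) → #-6

jsr #-6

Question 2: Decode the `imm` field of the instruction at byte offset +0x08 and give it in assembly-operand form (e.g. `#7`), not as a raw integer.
#401

off 0x08: read 91 d5 as little → 0xd591
  opcode bits[15:12]=0xd: andi/RI
  rd@[11:10]=0x1 ⇒ b
  imm@[9:0]=0x191 ⇒ #401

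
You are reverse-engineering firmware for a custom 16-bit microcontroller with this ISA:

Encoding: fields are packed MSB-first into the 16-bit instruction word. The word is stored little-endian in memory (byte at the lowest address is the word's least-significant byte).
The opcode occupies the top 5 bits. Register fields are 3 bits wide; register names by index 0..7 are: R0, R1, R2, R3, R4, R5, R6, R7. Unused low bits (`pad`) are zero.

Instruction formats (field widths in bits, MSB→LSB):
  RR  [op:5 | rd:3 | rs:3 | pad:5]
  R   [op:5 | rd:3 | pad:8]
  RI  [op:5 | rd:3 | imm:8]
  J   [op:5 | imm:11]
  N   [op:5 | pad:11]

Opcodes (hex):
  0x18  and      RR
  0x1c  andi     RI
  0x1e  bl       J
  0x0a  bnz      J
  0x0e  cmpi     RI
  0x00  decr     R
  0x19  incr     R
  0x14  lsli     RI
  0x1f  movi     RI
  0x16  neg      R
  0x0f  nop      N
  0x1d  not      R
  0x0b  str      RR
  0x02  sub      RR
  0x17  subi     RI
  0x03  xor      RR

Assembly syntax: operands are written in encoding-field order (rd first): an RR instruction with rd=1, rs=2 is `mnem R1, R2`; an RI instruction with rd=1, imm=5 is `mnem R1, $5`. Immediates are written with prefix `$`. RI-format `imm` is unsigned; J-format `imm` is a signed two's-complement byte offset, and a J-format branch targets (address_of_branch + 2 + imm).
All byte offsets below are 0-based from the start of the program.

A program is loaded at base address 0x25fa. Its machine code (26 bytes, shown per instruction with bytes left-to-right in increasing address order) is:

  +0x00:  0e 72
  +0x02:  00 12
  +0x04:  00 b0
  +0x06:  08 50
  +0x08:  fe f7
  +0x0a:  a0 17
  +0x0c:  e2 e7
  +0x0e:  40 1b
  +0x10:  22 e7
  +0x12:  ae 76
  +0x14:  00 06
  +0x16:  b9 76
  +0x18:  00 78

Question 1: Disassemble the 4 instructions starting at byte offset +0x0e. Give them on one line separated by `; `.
xor R3, R2; andi R7, $34; cmpi R6, $174; decr R6

+0x0e: 40 1b ⇒ word 0x1b40 (little)
  top 5b → 0x3 → xor [RR]
  rd@[10:8]=0x3 ⇒ R3
  rs@[7:5]=0x2 ⇒ R2
+0x10: 22 e7 ⇒ word 0xe722 (little)
  top 5b → 0x1c → andi [RI]
  rd@[10:8]=0x7 ⇒ R7
  imm@[7:0]=0x22 ⇒ $34
+0x12: ae 76 ⇒ word 0x76ae (little)
  top 5b → 0xe → cmpi [RI]
  rd@[10:8]=0x6 ⇒ R6
  imm@[7:0]=0xae ⇒ $174
+0x14: 00 06 ⇒ word 0x0600 (little)
  top 5b → 0x0 → decr [R]
  rd@[10:8]=0x6 ⇒ R6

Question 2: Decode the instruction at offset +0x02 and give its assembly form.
sub R2, R0

off 0x02: read 00 12 as little → 0x1200
  op=0x1200>>11=0x2 ⇒ sub (RR)
  rd: (w>>8)&0x7=0x2 → R2
  rs: (w>>5)&0x7=0x0 → R0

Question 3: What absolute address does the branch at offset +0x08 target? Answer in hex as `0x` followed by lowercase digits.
0x2602

off 0x08: read fe f7 as little → 0xf7fe
  opcode bits[15:11]=0x1e: bl/J
  imm@[10:0]=0x7fe (s11→-2) ⇒ $-2
  target = base 0x25fa + off 0x08 + 2 + imm -2 = 0x2602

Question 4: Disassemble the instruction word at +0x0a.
sub R7, R5

off 0x0a: read a0 17 as little → 0x17a0
  top 5b → 0x2 → sub [RR]
  [10:8] rd=7 = R7
  [7:5] rs=5 = R5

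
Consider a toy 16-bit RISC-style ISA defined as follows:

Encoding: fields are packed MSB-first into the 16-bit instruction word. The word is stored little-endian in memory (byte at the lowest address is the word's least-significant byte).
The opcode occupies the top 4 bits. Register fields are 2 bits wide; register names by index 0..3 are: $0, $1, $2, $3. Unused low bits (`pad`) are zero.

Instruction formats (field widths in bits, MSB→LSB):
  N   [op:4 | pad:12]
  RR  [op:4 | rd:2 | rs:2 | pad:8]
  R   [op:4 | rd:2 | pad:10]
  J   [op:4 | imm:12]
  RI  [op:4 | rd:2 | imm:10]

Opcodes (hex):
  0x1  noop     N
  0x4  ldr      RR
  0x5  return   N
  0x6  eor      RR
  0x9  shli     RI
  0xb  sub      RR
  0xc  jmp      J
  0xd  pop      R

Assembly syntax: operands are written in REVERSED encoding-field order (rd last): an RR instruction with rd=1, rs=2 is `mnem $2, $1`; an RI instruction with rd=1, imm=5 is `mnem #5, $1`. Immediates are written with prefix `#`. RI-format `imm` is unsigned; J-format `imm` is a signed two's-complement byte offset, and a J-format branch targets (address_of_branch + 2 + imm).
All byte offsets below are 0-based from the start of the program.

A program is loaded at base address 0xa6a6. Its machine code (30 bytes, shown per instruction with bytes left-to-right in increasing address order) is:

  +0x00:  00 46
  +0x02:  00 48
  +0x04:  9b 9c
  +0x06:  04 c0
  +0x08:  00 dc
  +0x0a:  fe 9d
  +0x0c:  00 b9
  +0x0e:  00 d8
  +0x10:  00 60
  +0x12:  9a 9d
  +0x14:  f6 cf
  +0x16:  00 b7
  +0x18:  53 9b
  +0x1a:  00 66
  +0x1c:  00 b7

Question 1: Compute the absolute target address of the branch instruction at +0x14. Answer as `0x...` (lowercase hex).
0xa6b2

off 0x14: read f6 cf as little → 0xcff6
  op=0xcff6>>12=0xc ⇒ jmp (J)
  imm: (w>>0)&0xfff=0xff6 (s12→-10) → #-10
  target = base 0xa6a6 + off 0x14 + 2 + imm -10 = 0xa6b2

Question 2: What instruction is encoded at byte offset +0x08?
off 0x08: read 00 dc as little → 0xdc00
  top 4b → 0xd → pop [R]
  rd: (w>>10)&0x3=0x3 → $3

pop $3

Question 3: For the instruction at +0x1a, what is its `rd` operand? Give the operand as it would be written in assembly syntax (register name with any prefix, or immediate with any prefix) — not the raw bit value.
[1a] 00 66 → 0x6600
  opcode bits[15:12]=0x6: eor/RR
  rd@[11:10]=0x1 ⇒ $1
  rs@[9:8]=0x2 ⇒ $2

$1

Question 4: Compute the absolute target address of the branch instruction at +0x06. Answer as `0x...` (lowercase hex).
[06] 04 c0 → 0xc004
  top 4b → 0xc → jmp [J]
  imm: (w>>0)&0xfff=0x4 → #4
  target = base 0xa6a6 + off 0x06 + 2 + imm 4 = 0xa6b2

0xa6b2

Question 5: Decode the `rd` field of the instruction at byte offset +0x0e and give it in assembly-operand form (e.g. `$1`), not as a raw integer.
$2

@+0e  little-endian(00 d8) = 0xd800
  top 4b → 0xd → pop [R]
  rd: (w>>10)&0x3=0x2 → $2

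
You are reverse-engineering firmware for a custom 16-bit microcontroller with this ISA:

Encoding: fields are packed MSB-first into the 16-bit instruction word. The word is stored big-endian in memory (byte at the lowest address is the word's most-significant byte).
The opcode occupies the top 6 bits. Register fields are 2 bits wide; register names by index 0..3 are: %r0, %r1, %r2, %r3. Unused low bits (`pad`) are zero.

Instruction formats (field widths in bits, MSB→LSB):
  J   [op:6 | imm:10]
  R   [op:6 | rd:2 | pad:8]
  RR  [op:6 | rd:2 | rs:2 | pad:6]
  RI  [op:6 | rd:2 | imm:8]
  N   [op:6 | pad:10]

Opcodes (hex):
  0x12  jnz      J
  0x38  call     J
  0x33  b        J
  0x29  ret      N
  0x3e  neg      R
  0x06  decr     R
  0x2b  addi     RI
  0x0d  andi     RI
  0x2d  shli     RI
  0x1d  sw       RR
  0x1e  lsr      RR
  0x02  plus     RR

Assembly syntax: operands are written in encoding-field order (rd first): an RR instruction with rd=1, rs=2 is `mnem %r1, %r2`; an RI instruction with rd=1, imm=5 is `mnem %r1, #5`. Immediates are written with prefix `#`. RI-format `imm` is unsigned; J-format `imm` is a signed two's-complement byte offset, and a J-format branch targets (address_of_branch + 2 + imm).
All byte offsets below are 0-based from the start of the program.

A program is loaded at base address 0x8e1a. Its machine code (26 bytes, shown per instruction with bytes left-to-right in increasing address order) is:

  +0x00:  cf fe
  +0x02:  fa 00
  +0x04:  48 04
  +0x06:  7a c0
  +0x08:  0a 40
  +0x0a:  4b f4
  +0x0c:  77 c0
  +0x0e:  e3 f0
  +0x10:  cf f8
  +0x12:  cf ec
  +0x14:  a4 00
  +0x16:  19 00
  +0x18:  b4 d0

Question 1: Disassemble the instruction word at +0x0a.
jnz #-12

+0x0a: 4b f4 ⇒ word 0x4bf4 (big)
  op=0x4bf4>>10=0x12 ⇒ jnz (J)
  imm@[9:0]=0x3f4 (s10→-12) ⇒ #-12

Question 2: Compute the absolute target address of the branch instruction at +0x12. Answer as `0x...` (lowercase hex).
0x8e1a

@+12  big-endian(cf ec) = 0xcfec
  op=0xcfec>>10=0x33 ⇒ b (J)
  [9:0] imm=1004 (s10→-20) = #-20
  target = base 0x8e1a + off 0x12 + 2 + imm -20 = 0x8e1a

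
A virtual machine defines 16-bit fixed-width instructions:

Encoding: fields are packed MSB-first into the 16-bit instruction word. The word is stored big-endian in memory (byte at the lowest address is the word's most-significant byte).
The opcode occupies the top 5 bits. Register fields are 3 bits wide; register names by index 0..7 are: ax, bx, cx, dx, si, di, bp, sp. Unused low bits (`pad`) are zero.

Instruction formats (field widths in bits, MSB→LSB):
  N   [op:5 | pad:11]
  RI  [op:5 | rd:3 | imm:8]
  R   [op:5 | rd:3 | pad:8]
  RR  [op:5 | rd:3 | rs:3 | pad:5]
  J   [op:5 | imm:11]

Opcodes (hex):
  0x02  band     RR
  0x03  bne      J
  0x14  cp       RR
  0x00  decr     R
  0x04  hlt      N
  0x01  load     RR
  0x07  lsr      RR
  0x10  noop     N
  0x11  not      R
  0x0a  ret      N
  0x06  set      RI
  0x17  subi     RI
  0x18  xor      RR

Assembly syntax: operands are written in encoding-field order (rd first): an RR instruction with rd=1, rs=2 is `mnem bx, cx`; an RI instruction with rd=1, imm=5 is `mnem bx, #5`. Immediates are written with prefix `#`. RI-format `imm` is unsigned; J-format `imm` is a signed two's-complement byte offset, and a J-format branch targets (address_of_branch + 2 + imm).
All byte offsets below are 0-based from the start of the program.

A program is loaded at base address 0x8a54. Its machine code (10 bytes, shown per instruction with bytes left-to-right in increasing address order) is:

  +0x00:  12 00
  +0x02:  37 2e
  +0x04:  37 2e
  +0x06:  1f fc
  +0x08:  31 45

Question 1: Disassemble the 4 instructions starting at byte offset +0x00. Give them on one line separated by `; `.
[00] 12 00 → 0x1200
  top 5b → 0x2 → band [RR]
  rd: (w>>8)&0x7=0x2 → cx
  rs: (w>>5)&0x7=0x0 → ax
[02] 37 2e → 0x372e
  top 5b → 0x6 → set [RI]
  rd: (w>>8)&0x7=0x7 → sp
  imm: (w>>0)&0xff=0x2e → #46
[04] 37 2e → 0x372e
  top 5b → 0x6 → set [RI]
  rd: (w>>8)&0x7=0x7 → sp
  imm: (w>>0)&0xff=0x2e → #46
[06] 1f fc → 0x1ffc
  top 5b → 0x3 → bne [J]
  imm: (w>>0)&0x7ff=0x7fc (s11→-4) → #-4

band cx, ax; set sp, #46; set sp, #46; bne #-4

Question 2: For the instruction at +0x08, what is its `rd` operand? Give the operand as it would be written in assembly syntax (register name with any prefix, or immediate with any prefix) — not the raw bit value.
@+08  big-endian(31 45) = 0x3145
  opcode bits[15:11]=0x6: set/RI
  [10:8] rd=1 = bx
  [7:0] imm=69 = #69

bx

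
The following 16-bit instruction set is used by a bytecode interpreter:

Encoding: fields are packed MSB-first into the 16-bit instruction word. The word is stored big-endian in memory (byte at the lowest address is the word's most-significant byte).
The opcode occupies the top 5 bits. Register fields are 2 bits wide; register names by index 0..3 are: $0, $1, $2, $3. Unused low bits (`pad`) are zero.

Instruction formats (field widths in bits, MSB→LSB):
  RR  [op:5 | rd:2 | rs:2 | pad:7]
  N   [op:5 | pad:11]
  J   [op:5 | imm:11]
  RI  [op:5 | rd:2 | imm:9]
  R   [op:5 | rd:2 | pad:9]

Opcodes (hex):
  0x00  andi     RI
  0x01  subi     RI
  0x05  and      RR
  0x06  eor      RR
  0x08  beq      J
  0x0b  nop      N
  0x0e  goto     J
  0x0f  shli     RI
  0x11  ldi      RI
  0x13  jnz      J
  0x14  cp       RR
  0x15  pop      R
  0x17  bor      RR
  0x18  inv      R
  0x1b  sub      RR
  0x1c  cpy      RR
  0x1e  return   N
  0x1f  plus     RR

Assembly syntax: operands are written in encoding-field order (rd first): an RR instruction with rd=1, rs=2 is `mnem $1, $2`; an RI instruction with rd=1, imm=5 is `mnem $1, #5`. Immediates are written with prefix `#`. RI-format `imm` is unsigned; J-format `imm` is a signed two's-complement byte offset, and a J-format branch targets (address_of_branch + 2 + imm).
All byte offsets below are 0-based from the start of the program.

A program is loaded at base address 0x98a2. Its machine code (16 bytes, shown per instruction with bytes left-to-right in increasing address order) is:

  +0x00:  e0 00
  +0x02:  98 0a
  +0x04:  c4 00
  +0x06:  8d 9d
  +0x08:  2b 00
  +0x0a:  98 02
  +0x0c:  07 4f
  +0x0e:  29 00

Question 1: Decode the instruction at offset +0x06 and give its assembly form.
off 0x06: read 8d 9d as big → 0x8d9d
  top 5b → 0x11 → ldi [RI]
  rd@[10:9]=0x2 ⇒ $2
  imm@[8:0]=0x19d ⇒ #413

ldi $2, #413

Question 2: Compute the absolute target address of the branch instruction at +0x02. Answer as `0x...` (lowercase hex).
0x98b0

[02] 98 0a → 0x980a
  opcode bits[15:11]=0x13: jnz/J
  [10:0] imm=10 = #10
  target = base 0x98a2 + off 0x02 + 2 + imm 10 = 0x98b0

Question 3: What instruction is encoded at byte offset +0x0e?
and $0, $2

+0x0e: 29 00 ⇒ word 0x2900 (big)
  top 5b → 0x5 → and [RR]
  [10:9] rd=0 = $0
  [8:7] rs=2 = $2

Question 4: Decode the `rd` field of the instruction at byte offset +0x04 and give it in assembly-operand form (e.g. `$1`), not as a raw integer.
@+04  big-endian(c4 00) = 0xc400
  op=0xc400>>11=0x18 ⇒ inv (R)
  rd@[10:9]=0x2 ⇒ $2

$2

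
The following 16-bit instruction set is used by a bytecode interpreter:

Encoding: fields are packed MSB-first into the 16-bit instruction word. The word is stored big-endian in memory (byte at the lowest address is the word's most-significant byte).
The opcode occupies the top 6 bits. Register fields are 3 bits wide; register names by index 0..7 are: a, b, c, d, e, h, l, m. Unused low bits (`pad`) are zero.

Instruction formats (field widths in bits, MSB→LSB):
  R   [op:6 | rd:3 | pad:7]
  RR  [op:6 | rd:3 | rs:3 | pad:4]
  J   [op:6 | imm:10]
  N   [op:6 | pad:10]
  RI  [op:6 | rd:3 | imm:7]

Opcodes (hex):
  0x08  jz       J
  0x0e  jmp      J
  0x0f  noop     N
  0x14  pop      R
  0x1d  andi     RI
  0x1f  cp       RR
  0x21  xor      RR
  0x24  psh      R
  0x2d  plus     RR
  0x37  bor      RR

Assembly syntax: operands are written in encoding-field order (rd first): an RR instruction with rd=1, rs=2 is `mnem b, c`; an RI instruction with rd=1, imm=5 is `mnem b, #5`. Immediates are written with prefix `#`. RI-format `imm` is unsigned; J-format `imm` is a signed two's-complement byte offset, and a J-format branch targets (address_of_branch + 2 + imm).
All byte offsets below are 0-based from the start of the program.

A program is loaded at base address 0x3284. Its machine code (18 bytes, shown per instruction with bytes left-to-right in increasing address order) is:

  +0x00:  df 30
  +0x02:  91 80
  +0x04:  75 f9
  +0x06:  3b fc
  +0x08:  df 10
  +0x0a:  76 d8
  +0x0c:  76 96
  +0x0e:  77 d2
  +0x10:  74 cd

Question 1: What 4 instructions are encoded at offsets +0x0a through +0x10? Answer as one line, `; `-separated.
@+0a  big-endian(76 d8) = 0x76d8
  op=0x76d8>>10=0x1d ⇒ andi (RI)
  rd@[9:7]=0x5 ⇒ h
  imm@[6:0]=0x58 ⇒ #88
@+0c  big-endian(76 96) = 0x7696
  op=0x7696>>10=0x1d ⇒ andi (RI)
  rd@[9:7]=0x5 ⇒ h
  imm@[6:0]=0x16 ⇒ #22
@+0e  big-endian(77 d2) = 0x77d2
  op=0x77d2>>10=0x1d ⇒ andi (RI)
  rd@[9:7]=0x7 ⇒ m
  imm@[6:0]=0x52 ⇒ #82
@+10  big-endian(74 cd) = 0x74cd
  op=0x74cd>>10=0x1d ⇒ andi (RI)
  rd@[9:7]=0x1 ⇒ b
  imm@[6:0]=0x4d ⇒ #77

andi h, #88; andi h, #22; andi m, #82; andi b, #77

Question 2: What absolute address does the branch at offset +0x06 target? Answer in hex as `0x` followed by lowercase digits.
off 0x06: read 3b fc as big → 0x3bfc
  opcode bits[15:10]=0xe: jmp/J
  [9:0] imm=1020 (s10→-4) = #-4
  target = base 0x3284 + off 0x06 + 2 + imm -4 = 0x3288

0x3288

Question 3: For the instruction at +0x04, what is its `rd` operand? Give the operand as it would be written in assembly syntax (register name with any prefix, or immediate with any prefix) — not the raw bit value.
d

@+04  big-endian(75 f9) = 0x75f9
  top 6b → 0x1d → andi [RI]
  rd: (w>>7)&0x7=0x3 → d
  imm: (w>>0)&0x7f=0x79 → #121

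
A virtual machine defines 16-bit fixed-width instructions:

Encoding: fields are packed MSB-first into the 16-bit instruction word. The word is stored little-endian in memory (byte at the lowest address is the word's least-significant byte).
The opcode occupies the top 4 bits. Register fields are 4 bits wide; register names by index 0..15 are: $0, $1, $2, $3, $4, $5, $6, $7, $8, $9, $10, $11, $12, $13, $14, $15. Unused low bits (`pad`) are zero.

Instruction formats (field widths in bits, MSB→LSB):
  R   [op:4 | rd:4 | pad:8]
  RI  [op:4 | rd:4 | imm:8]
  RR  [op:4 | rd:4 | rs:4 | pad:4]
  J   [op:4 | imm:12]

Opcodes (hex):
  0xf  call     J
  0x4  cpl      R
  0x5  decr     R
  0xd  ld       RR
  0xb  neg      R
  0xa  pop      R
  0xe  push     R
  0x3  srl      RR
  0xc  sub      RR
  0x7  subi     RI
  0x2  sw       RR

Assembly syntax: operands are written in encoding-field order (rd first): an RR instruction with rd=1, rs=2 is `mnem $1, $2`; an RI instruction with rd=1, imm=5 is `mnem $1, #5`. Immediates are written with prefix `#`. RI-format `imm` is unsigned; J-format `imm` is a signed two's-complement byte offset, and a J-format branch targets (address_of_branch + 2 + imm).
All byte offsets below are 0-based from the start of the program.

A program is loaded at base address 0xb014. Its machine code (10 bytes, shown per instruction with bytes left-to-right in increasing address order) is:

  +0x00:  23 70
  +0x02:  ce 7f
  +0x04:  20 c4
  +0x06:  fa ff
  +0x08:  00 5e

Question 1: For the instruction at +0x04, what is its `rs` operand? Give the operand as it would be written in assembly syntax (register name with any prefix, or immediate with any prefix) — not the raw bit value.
off 0x04: read 20 c4 as little → 0xc420
  opcode bits[15:12]=0xc: sub/RR
  rd: (w>>8)&0xf=0x4 → $4
  rs: (w>>4)&0xf=0x2 → $2

$2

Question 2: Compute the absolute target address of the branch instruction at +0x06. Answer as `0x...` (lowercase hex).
+0x06: fa ff ⇒ word 0xfffa (little)
  top 4b → 0xf → call [J]
  [11:0] imm=4090 (s12→-6) = #-6
  target = base 0xb014 + off 0x06 + 2 + imm -6 = 0xb016

0xb016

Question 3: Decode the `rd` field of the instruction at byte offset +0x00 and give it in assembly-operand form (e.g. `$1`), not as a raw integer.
$0

+0x00: 23 70 ⇒ word 0x7023 (little)
  top 4b → 0x7 → subi [RI]
  [11:8] rd=0 = $0
  [7:0] imm=35 = #35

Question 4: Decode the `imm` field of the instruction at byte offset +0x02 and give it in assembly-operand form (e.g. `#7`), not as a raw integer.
#206

off 0x02: read ce 7f as little → 0x7fce
  op=0x7fce>>12=0x7 ⇒ subi (RI)
  [11:8] rd=15 = $15
  [7:0] imm=206 = #206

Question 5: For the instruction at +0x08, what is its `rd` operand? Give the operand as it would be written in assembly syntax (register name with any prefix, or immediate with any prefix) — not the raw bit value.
off 0x08: read 00 5e as little → 0x5e00
  opcode bits[15:12]=0x5: decr/R
  rd@[11:8]=0xe ⇒ $14

$14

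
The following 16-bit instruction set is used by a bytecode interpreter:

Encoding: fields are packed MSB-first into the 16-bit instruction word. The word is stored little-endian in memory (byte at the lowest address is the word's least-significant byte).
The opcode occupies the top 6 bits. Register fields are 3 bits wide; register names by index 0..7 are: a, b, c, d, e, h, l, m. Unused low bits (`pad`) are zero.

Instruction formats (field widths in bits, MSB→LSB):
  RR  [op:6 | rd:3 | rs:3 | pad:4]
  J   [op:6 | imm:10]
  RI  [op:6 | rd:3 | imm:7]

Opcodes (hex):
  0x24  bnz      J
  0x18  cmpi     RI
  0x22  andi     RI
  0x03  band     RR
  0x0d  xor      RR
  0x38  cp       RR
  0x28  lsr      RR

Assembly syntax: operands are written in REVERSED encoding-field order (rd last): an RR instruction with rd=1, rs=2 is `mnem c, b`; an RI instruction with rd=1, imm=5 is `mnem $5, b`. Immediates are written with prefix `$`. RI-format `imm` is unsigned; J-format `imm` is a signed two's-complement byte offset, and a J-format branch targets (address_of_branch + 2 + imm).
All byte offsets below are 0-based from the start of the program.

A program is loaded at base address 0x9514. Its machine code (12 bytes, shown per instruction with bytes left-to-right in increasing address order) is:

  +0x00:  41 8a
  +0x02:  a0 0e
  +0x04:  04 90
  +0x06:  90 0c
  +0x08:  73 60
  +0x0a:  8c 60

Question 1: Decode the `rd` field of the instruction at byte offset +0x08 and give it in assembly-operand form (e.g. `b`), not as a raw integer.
a

@+08  little-endian(73 60) = 0x6073
  top 6b → 0x18 → cmpi [RI]
  rd: (w>>7)&0x7=0x0 → a
  imm: (w>>0)&0x7f=0x73 → $115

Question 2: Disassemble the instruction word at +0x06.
@+06  little-endian(90 0c) = 0x0c90
  op=0x0c90>>10=0x3 ⇒ band (RR)
  rd@[9:7]=0x1 ⇒ b
  rs@[6:4]=0x1 ⇒ b

band b, b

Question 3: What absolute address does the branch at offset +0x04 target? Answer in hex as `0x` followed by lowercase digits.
off 0x04: read 04 90 as little → 0x9004
  op=0x9004>>10=0x24 ⇒ bnz (J)
  imm@[9:0]=0x4 ⇒ $4
  target = base 0x9514 + off 0x04 + 2 + imm 4 = 0x951e

0x951e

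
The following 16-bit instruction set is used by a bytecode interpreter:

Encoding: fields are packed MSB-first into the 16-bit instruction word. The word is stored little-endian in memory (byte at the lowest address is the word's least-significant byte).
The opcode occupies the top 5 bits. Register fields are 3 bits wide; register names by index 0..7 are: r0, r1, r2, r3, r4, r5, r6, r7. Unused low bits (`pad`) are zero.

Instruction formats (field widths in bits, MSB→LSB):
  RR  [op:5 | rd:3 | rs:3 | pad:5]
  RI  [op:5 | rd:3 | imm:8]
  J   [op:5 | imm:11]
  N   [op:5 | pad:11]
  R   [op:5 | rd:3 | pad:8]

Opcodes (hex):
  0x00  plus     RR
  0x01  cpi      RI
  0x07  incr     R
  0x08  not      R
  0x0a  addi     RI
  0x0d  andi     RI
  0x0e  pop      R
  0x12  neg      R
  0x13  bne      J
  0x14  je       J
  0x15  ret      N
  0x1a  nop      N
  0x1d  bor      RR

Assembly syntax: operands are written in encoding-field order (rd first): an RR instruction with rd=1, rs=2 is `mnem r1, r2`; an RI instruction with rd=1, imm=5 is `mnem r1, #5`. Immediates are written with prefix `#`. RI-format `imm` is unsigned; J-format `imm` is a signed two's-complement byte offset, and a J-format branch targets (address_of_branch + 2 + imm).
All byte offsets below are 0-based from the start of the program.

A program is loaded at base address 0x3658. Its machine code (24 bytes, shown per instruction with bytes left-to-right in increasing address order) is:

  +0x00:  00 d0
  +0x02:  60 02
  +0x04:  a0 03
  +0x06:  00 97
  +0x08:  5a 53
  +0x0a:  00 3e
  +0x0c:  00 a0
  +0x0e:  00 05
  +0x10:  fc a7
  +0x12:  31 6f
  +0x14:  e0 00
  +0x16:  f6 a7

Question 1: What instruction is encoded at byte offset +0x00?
nop

[00] 00 d0 → 0xd000
  opcode bits[15:11]=0x1a: nop/N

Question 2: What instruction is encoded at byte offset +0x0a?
incr r6

off 0x0a: read 00 3e as little → 0x3e00
  op=0x3e00>>11=0x7 ⇒ incr (R)
  [10:8] rd=6 = r6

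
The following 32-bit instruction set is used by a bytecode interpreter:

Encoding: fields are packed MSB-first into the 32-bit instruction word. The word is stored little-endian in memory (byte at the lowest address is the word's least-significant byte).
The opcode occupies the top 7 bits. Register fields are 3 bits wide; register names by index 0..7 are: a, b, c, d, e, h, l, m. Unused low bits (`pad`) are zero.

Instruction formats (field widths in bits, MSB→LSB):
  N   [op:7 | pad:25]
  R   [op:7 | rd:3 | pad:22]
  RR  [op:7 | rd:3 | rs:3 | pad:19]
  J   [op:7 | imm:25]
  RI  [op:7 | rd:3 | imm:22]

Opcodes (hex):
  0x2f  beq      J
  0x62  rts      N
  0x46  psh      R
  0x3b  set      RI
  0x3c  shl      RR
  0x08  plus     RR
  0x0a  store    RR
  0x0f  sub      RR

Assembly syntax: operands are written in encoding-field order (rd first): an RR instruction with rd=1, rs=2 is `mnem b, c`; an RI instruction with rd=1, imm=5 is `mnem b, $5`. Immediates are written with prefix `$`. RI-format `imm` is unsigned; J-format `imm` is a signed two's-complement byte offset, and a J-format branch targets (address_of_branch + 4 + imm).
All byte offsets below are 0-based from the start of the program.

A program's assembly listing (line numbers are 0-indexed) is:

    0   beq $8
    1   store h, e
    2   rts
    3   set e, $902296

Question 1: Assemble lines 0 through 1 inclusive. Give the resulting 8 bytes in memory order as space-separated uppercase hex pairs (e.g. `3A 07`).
L0: beq op=0x2f:7|imm=8:25 ⇒ 0x5e000008 ⇒ little 08 00 00 5e
L1: store op=0xa:7|rd=5:3|rs=4:3|pad=0:19 ⇒ 0x15600000 ⇒ little 00 00 60 15

08 00 00 5E 00 00 60 15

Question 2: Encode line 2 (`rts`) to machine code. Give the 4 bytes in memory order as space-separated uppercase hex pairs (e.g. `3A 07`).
line 2 (rts): pack op=0x62:7|pad=0:25 = 0xc4000000; little→ 00 00 00 c4

00 00 00 C4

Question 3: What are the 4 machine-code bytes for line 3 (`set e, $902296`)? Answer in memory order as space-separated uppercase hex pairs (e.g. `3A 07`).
98 C4 0D 77

line 3 (set): pack op=0x3b:7|rd=4:3|imm=902296:22 = 0x770dc498; little→ 98 c4 0d 77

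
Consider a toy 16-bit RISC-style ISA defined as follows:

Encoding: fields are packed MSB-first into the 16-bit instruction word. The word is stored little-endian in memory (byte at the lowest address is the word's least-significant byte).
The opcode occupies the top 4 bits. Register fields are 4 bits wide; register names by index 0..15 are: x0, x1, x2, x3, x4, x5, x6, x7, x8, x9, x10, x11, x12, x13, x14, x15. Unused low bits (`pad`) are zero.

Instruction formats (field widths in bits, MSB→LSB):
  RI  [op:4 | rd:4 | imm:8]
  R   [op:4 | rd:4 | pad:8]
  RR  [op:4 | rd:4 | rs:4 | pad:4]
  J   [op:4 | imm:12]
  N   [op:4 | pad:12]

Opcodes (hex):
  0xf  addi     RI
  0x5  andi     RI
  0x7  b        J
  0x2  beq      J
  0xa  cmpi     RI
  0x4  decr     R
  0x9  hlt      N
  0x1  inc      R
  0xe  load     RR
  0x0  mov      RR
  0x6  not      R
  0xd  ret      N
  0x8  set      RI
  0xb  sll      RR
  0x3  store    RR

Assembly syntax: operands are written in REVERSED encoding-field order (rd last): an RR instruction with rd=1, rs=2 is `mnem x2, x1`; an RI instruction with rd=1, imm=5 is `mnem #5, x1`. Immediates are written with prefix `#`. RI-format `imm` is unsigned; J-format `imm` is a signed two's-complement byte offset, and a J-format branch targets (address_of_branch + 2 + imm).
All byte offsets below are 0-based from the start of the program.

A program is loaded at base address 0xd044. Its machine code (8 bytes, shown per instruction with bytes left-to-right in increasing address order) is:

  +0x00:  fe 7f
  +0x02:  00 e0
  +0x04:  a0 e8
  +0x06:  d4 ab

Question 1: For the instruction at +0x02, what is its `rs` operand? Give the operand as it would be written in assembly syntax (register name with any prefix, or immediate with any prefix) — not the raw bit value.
x0

@+02  little-endian(00 e0) = 0xe000
  opcode bits[15:12]=0xe: load/RR
  rd: (w>>8)&0xf=0x0 → x0
  rs: (w>>4)&0xf=0x0 → x0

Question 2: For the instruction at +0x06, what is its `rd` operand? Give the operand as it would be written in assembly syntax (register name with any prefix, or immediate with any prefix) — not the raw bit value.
x11

@+06  little-endian(d4 ab) = 0xabd4
  opcode bits[15:12]=0xa: cmpi/RI
  rd@[11:8]=0xb ⇒ x11
  imm@[7:0]=0xd4 ⇒ #212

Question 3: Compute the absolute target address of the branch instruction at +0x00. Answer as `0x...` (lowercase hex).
off 0x00: read fe 7f as little → 0x7ffe
  top 4b → 0x7 → b [J]
  imm@[11:0]=0xffe (s12→-2) ⇒ #-2
  target = base 0xd044 + off 0x00 + 2 + imm -2 = 0xd044

0xd044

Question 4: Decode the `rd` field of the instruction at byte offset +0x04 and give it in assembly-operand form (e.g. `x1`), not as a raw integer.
x8

@+04  little-endian(a0 e8) = 0xe8a0
  top 4b → 0xe → load [RR]
  [11:8] rd=8 = x8
  [7:4] rs=10 = x10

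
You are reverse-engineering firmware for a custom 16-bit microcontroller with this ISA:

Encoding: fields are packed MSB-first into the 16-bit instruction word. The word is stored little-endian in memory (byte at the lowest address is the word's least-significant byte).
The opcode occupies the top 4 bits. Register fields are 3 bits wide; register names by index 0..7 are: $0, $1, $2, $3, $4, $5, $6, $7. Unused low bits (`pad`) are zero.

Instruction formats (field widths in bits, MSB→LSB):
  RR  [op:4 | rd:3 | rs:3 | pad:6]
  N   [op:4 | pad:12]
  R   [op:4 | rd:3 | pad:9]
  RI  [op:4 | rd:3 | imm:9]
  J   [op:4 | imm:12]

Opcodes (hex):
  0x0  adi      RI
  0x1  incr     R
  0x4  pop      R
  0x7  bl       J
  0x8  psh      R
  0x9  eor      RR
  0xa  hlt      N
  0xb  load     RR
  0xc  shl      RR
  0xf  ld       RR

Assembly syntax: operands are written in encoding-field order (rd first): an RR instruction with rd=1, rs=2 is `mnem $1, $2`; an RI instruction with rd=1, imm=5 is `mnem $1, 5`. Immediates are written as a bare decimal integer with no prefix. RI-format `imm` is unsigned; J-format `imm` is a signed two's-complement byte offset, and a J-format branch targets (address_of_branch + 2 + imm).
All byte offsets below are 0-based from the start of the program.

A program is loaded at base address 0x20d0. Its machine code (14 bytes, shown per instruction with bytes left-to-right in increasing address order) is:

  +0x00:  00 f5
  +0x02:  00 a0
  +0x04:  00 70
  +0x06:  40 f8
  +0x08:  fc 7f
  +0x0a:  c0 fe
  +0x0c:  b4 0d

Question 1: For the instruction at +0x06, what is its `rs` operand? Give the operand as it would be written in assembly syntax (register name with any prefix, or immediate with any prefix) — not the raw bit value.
$1

+0x06: 40 f8 ⇒ word 0xf840 (little)
  opcode bits[15:12]=0xf: ld/RR
  [11:9] rd=4 = $4
  [8:6] rs=1 = $1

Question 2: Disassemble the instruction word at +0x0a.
+0x0a: c0 fe ⇒ word 0xfec0 (little)
  top 4b → 0xf → ld [RR]
  rd: (w>>9)&0x7=0x7 → $7
  rs: (w>>6)&0x7=0x3 → $3

ld $7, $3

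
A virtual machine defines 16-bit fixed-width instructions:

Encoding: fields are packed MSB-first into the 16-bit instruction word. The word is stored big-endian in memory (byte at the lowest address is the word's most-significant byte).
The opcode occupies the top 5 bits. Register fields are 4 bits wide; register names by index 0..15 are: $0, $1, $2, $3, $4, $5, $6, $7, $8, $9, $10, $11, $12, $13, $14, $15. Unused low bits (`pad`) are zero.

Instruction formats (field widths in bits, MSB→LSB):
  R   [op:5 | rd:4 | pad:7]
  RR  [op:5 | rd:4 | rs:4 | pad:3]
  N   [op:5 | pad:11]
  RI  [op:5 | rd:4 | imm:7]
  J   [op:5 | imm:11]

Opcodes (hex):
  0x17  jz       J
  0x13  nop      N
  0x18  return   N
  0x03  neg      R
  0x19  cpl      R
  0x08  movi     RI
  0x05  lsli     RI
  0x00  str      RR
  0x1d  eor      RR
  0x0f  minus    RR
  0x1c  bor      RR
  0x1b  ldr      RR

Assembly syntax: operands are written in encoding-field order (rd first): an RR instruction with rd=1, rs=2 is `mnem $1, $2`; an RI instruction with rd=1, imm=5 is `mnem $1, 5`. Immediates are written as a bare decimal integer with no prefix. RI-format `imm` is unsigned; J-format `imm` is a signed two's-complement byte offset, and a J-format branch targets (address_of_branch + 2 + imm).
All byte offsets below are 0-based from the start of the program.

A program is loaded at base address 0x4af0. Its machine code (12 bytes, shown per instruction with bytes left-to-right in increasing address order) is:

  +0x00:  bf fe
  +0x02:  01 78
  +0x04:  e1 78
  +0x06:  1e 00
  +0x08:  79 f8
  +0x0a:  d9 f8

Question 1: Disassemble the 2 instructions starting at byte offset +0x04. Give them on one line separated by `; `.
bor $2, $15; neg $12

off 0x04: read e1 78 as big → 0xe178
  opcode bits[15:11]=0x1c: bor/RR
  rd: (w>>7)&0xf=0x2 → $2
  rs: (w>>3)&0xf=0xf → $15
off 0x06: read 1e 00 as big → 0x1e00
  opcode bits[15:11]=0x3: neg/R
  rd: (w>>7)&0xf=0xc → $12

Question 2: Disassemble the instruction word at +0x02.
str $2, $15

@+02  big-endian(01 78) = 0x0178
  top 5b → 0x0 → str [RR]
  [10:7] rd=2 = $2
  [6:3] rs=15 = $15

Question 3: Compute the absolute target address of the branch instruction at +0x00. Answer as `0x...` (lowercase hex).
0x4af0

off 0x00: read bf fe as big → 0xbffe
  top 5b → 0x17 → jz [J]
  [10:0] imm=2046 (s11→-2) = -2
  target = base 0x4af0 + off 0x00 + 2 + imm -2 = 0x4af0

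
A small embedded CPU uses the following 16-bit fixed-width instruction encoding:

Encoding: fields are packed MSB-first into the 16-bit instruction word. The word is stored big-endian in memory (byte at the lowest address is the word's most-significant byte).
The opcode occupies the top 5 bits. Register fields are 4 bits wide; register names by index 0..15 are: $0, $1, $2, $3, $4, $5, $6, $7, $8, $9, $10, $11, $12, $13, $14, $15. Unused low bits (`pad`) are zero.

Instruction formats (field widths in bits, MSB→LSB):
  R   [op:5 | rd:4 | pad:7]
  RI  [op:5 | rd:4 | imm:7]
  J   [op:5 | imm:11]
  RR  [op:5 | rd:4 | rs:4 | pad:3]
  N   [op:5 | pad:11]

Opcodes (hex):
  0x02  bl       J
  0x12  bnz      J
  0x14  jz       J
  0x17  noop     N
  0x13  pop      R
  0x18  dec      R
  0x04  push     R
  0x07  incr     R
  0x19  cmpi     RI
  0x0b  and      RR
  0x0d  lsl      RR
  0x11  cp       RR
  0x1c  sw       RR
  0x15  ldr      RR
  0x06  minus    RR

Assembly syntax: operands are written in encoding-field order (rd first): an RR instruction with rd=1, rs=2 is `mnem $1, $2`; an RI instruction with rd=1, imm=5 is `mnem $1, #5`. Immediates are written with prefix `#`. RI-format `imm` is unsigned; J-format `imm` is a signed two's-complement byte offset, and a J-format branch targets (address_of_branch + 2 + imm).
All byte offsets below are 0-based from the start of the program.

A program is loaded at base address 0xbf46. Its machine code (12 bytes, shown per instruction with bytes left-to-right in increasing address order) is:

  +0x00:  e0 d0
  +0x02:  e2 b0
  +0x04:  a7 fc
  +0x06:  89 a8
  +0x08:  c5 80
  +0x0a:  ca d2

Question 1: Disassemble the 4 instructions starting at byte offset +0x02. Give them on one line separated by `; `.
[02] e2 b0 → 0xe2b0
  op=0xe2b0>>11=0x1c ⇒ sw (RR)
  rd: (w>>7)&0xf=0x5 → $5
  rs: (w>>3)&0xf=0x6 → $6
[04] a7 fc → 0xa7fc
  op=0xa7fc>>11=0x14 ⇒ jz (J)
  imm: (w>>0)&0x7ff=0x7fc (s11→-4) → #-4
[06] 89 a8 → 0x89a8
  op=0x89a8>>11=0x11 ⇒ cp (RR)
  rd: (w>>7)&0xf=0x3 → $3
  rs: (w>>3)&0xf=0x5 → $5
[08] c5 80 → 0xc580
  op=0xc580>>11=0x18 ⇒ dec (R)
  rd: (w>>7)&0xf=0xb → $11

sw $5, $6; jz #-4; cp $3, $5; dec $11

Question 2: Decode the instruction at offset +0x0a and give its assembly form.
[0a] ca d2 → 0xcad2
  opcode bits[15:11]=0x19: cmpi/RI
  rd@[10:7]=0x5 ⇒ $5
  imm@[6:0]=0x52 ⇒ #82

cmpi $5, #82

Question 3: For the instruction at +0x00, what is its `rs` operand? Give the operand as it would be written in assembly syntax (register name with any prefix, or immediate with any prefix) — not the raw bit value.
$10

+0x00: e0 d0 ⇒ word 0xe0d0 (big)
  opcode bits[15:11]=0x1c: sw/RR
  rd@[10:7]=0x1 ⇒ $1
  rs@[6:3]=0xa ⇒ $10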